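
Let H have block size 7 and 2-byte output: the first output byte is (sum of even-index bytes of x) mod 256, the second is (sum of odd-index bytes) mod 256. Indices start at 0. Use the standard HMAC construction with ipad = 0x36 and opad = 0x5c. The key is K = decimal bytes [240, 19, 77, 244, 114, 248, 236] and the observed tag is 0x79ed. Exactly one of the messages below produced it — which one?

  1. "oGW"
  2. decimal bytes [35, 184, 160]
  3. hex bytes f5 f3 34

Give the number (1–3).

Key decimal bytes [240, 19, 77, 244, 114, 248, 236] = f0 13 4d f4 72 f8 ec is exactly B = 7 bytes: K' = f0 13 4d f4 72 f8 ec.
K' ⊕ ipad = c6 25 7b c2 44 ce da; K' ⊕ opad = ac 4f 11 a8 2e a4 b0.
m1: inner = H(c6 25 7b c2 44 ce da 6f 47 57) = a6 7b; tag = H(ac 4f 11 a8 2e a4 b0 a6 7b) = 1641
m2: inner = H(c6 25 7b c2 44 ce da 23 b8 a0) = 17 78; tag = H(ac 4f 11 a8 2e a4 b0 17 78) = 13b2
m3: inner = H(c6 25 7b c2 44 ce da f5 f3 34) = 52 de; tag = H(ac 4f 11 a8 2e a4 b0 52 de) = 79ed ← matches

3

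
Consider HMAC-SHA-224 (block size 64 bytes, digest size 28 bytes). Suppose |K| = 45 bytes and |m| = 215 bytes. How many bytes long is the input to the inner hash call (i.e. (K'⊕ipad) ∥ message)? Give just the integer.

Key is 45 ≤ 64 bytes, zero-padded: |K'| = 64.
Inner input = (K'⊕ipad) ∥ m → 64 + 215 = 279 bytes.

279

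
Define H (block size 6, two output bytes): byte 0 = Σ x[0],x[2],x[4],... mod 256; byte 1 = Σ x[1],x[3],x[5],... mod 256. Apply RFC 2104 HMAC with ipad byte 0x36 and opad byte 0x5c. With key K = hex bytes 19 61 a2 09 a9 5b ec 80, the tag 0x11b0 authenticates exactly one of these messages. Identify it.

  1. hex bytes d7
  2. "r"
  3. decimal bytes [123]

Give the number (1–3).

3

Key hex bytes 19 61 a2 09 a9 5b ec 80 is 8 bytes > B = 6, so hash it first: H(key) = 50 45, then zero-pad to 6 bytes: K' = 50 45 00 00 00 00.
K' ⊕ ipad = 66 73 36 36 36 36; K' ⊕ opad = 0c 19 5c 5c 5c 5c.
m1: inner = H(66 73 36 36 36 36 d7) = a9 df; tag = H(0c 19 5c 5c 5c 5c a9 df) = 6db0
m2: inner = H(66 73 36 36 36 36 72) = 44 df; tag = H(0c 19 5c 5c 5c 5c 44 df) = 08b0
m3: inner = H(66 73 36 36 36 36 7b) = 4d df; tag = H(0c 19 5c 5c 5c 5c 4d df) = 11b0 ← matches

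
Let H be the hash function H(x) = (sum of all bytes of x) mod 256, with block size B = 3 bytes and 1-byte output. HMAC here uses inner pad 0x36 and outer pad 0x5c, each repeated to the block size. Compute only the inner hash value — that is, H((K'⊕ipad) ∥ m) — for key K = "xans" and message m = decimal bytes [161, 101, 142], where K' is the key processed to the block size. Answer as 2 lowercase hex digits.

Key "xans" = 78 61 6e 73 is 4 bytes > B = 3, so hash it first: H(key) = ba, then zero-pad to 3 bytes: K' = ba 00 00.
K' ⊕ ipad = 8c 36 36.
Inner input = 8c 36 36 ∥ a1 65 8e.
Inner hash: sum = 140+54+54+161+101+142 = 652; mod 256 = 140 → 8c.

8c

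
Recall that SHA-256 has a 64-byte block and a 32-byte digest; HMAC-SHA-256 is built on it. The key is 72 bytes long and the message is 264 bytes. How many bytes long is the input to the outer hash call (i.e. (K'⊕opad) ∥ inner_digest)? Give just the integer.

Key is 72 > 64 bytes, so it is hashed to 32 bytes then zero-padded to 64: |K'| = 64.
Outer input = (K'⊕opad) ∥ H(inner) → 64 + 32 = 96 bytes.

96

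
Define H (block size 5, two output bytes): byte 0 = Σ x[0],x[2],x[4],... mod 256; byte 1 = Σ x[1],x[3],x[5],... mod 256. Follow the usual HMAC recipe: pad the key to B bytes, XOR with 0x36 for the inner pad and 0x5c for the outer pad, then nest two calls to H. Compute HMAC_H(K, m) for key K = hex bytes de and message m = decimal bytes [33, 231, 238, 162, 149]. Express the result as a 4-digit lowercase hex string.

Key hex bytes de is 1 byte ≤ B = 5; zero-pad to 5 bytes: K' = de 00 00 00 00.
K' ⊕ ipad = e8 36 36 36 36.  K' ⊕ opad = 82 5c 5c 5c 5c.
Inner input = (K'⊕ipad) ∥ m = e8 36 36 36 36 ∥ 21 e7 ee a2 95.
Inner hash: even-index sum = 733 mod 256 = 221; odd-index sum = 528 mod 256 = 16 → dd 10.
Outer input = (K'⊕opad) ∥ inner = 82 5c 5c 5c 5c ∥ dd 10.
Outer hash (tag): even-index sum = 330 mod 256 = 74; odd-index sum = 405 mod 256 = 149 → 4a 95.

4a95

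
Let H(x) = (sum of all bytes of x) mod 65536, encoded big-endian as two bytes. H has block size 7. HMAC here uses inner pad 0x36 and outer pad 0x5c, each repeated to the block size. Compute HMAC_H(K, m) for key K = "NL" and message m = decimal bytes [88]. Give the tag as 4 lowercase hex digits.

Key "NL" = 4e 4c is 2 bytes ≤ B = 7; zero-pad to 7 bytes: K' = 4e 4c 00 00 00 00 00.
K' ⊕ ipad = 78 7a 36 36 36 36 36.  K' ⊕ opad = 12 10 5c 5c 5c 5c 5c.
Inner input = (K'⊕ipad) ∥ m = 78 7a 36 36 36 36 36 ∥ 58.
Inner hash: sum = 120+122+54+54+54+54+54+88 = 600 → 02 58.
Outer input = (K'⊕opad) ∥ inner = 12 10 5c 5c 5c 5c 5c ∥ 02 58.
Outer hash (tag): sum = 18+16+92+92+92+92+92+2+88 = 584 → 02 48.

0248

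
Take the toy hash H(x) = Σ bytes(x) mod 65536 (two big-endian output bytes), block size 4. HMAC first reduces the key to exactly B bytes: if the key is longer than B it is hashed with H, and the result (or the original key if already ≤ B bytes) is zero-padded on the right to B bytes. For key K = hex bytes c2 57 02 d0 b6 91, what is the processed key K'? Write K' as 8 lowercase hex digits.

|K| = 6 > B = 4, so first hash the key.
H(K): sum = 194+87+2+208+182+145 = 818 → 03 32.
Zero-pad H(K) = 03 32 to 4 bytes: K' = 03 32 00 00.

03320000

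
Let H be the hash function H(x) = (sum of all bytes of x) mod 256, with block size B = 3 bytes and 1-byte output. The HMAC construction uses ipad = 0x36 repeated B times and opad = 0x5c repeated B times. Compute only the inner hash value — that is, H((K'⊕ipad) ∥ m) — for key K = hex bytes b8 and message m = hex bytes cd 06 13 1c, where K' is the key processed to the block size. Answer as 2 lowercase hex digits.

fc

Key hex bytes b8 is 1 byte ≤ B = 3; zero-pad to 3 bytes: K' = b8 00 00.
K' ⊕ ipad = 8e 36 36.
Inner input = 8e 36 36 ∥ cd 06 13 1c.
Inner hash: sum = 142+54+54+205+6+19+28 = 508; mod 256 = 252 → fc.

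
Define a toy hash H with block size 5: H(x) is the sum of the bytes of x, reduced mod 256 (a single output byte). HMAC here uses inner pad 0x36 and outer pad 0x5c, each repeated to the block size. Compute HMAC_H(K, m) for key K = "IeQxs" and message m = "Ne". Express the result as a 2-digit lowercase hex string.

Key "IeQxs" = 49 65 51 78 73 is exactly B = 5 bytes: K' = 49 65 51 78 73.
K' ⊕ ipad = 7f 53 67 4e 45.  K' ⊕ opad = 15 39 0d 24 2f.
Inner input = (K'⊕ipad) ∥ m = 7f 53 67 4e 45 ∥ 4e 65.
Inner hash: sum = 127+83+103+78+69+78+101 = 639; mod 256 = 127 → 7f.
Outer input = (K'⊕opad) ∥ inner = 15 39 0d 24 2f ∥ 7f.
Outer hash (tag): sum = 21+57+13+36+47+127 = 301; mod 256 = 45 → 2d.

2d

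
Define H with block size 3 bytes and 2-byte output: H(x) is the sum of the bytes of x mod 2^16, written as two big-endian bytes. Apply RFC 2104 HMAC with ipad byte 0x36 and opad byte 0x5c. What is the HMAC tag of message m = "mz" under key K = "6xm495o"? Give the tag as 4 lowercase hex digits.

0196

Key "6xm495o" = 36 78 6d 34 39 35 6f is 7 bytes > B = 3, so hash it first: H(key) = 02 2c, then zero-pad to 3 bytes: K' = 02 2c 00.
K' ⊕ ipad = 34 1a 36.  K' ⊕ opad = 5e 70 5c.
Inner input = (K'⊕ipad) ∥ m = 34 1a 36 ∥ 6d 7a.
Inner hash: sum = 52+26+54+109+122 = 363 → 01 6b.
Outer input = (K'⊕opad) ∥ inner = 5e 70 5c ∥ 01 6b.
Outer hash (tag): sum = 94+112+92+1+107 = 406 → 01 96.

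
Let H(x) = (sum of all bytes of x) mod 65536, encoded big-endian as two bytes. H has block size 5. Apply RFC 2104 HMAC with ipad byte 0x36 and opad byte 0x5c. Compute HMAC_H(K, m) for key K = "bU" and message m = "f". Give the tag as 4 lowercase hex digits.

021b

Key "bU" = 62 55 is 2 bytes ≤ B = 5; zero-pad to 5 bytes: K' = 62 55 00 00 00.
K' ⊕ ipad = 54 63 36 36 36.  K' ⊕ opad = 3e 09 5c 5c 5c.
Inner input = (K'⊕ipad) ∥ m = 54 63 36 36 36 ∥ 66.
Inner hash: sum = 84+99+54+54+54+102 = 447 → 01 bf.
Outer input = (K'⊕opad) ∥ inner = 3e 09 5c 5c 5c ∥ 01 bf.
Outer hash (tag): sum = 62+9+92+92+92+1+191 = 539 → 02 1b.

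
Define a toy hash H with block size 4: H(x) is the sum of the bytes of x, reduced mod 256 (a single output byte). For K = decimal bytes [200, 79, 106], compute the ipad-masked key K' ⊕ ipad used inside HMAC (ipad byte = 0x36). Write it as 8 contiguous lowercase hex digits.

Key decimal bytes [200, 79, 106] = c8 4f 6a is 3 bytes ≤ B = 4; zero-pad to 4 bytes: K' = c8 4f 6a 00.
XOR each byte with 0x36: c8⊕36=fe, 4f⊕36=79, 6a⊕36=5c, 00⊕36=36.

fe795c36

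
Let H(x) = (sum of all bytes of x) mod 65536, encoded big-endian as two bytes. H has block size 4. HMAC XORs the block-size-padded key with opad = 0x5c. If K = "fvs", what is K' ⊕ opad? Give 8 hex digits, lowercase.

3a2a2f5c

Key "fvs" = 66 76 73 is 3 bytes ≤ B = 4; zero-pad to 4 bytes: K' = 66 76 73 00.
XOR each byte with 0x5c: 66⊕5c=3a, 76⊕5c=2a, 73⊕5c=2f, 00⊕5c=5c.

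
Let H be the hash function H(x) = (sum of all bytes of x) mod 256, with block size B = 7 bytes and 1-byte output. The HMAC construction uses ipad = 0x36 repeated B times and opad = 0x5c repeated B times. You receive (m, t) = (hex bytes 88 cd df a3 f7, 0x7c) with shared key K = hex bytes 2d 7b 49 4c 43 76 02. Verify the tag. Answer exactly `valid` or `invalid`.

Key hex bytes 2d 7b 49 4c 43 76 02 is exactly B = 7 bytes: K' = 2d 7b 49 4c 43 76 02.
K' ⊕ ipad = 1b 4d 7f 7a 75 40 34; K' ⊕ opad = 71 27 15 10 1f 2a 5e.
Inner hash: sum = 27+77+127+122+117+64+52+136+205+223+163+247 = 1560; mod 256 = 24 → 18.
Outer hash (recomputed tag): sum = 113+39+21+16+31+42+94+24 = 380; mod 256 = 124 → 7c.
Recomputed tag = 7c; claimed = 7c → match.

valid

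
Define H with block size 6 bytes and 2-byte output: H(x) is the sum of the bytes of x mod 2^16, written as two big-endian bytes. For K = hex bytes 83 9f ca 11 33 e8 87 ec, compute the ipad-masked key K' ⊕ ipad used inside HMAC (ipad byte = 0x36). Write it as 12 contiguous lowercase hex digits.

Key hex bytes 83 9f ca 11 33 e8 87 ec is 8 bytes > B = 6, so hash it first: H(key) = 04 8b, then zero-pad to 6 bytes: K' = 04 8b 00 00 00 00.
XOR each byte with 0x36: 04⊕36=32, 8b⊕36=bd, 00⊕36=36, 00⊕36=36, 00⊕36=36, 00⊕36=36.

32bd36363636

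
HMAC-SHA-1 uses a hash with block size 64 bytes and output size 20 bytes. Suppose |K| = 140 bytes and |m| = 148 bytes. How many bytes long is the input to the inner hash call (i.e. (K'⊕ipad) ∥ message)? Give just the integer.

Key is 140 > 64 bytes, so it is hashed to 20 bytes then zero-padded to 64: |K'| = 64.
Inner input = (K'⊕ipad) ∥ m → 64 + 148 = 212 bytes.

212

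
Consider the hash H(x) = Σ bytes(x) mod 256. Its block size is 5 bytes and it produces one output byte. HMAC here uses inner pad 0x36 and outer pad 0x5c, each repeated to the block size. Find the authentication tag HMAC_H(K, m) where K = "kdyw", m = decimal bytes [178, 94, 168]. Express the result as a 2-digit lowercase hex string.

Key "kdyw" = 6b 64 79 77 is 4 bytes ≤ B = 5; zero-pad to 5 bytes: K' = 6b 64 79 77 00.
K' ⊕ ipad = 5d 52 4f 41 36.  K' ⊕ opad = 37 38 25 2b 5c.
Inner input = (K'⊕ipad) ∥ m = 5d 52 4f 41 36 ∥ b2 5e a8.
Inner hash: sum = 93+82+79+65+54+178+94+168 = 813; mod 256 = 45 → 2d.
Outer input = (K'⊕opad) ∥ inner = 37 38 25 2b 5c ∥ 2d.
Outer hash (tag): sum = 55+56+37+43+92+45 = 328; mod 256 = 72 → 48.

48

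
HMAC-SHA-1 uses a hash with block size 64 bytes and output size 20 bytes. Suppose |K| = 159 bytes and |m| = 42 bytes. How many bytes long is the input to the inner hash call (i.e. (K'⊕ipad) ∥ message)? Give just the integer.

106

Key is 159 > 64 bytes, so it is hashed to 20 bytes then zero-padded to 64: |K'| = 64.
Inner input = (K'⊕ipad) ∥ m → 64 + 42 = 106 bytes.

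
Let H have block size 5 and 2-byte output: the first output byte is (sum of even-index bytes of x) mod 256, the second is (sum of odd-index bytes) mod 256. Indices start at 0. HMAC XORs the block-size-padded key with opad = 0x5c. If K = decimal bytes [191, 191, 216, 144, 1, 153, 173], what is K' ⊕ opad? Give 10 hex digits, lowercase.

19b45c5c5c

Key decimal bytes [191, 191, 216, 144, 1, 153, 173] = bf bf d8 90 01 99 ad is 7 bytes > B = 5, so hash it first: H(key) = 45 e8, then zero-pad to 5 bytes: K' = 45 e8 00 00 00.
XOR each byte with 0x5c: 45⊕5c=19, e8⊕5c=b4, 00⊕5c=5c, 00⊕5c=5c, 00⊕5c=5c.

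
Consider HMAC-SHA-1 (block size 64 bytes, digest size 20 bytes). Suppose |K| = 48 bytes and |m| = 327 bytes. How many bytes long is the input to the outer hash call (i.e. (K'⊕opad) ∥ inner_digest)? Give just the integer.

84

Key is 48 ≤ 64 bytes, zero-padded: |K'| = 64.
Outer input = (K'⊕opad) ∥ H(inner) → 64 + 20 = 84 bytes.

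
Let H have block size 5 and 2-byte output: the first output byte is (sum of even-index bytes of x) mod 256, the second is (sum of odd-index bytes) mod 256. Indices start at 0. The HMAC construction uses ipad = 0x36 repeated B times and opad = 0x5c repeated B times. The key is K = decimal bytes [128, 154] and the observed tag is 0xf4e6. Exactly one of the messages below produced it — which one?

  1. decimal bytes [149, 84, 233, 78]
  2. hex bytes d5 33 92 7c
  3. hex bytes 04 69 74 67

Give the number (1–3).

1

Key decimal bytes [128, 154] = 80 9a is 2 bytes ≤ B = 5; zero-pad to 5 bytes: K' = 80 9a 00 00 00.
K' ⊕ ipad = b6 ac 36 36 36; K' ⊕ opad = dc c6 5c 5c 5c.
m1: inner = H(b6 ac 36 36 36 95 54 e9 4e) = c4 60; tag = H(dc c6 5c 5c 5c c4 60) = f4e6 ← matches
m2: inner = H(b6 ac 36 36 36 d5 33 92 7c) = d1 49; tag = H(dc c6 5c 5c 5c d1 49) = ddf3
m3: inner = H(b6 ac 36 36 36 04 69 74 67) = f2 5a; tag = H(dc c6 5c 5c 5c f2 5a) = ee14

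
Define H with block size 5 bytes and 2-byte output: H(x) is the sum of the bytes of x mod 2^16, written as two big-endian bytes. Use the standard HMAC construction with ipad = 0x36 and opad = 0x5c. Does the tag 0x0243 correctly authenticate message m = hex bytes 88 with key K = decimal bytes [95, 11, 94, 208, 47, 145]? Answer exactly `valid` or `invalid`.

valid

Key decimal bytes [95, 11, 94, 208, 47, 145] = 5f 0b 5e d0 2f 91 is 6 bytes > B = 5, so hash it first: H(key) = 02 58, then zero-pad to 5 bytes: K' = 02 58 00 00 00.
K' ⊕ ipad = 34 6e 36 36 36; K' ⊕ opad = 5e 04 5c 5c 5c.
Inner hash: sum = 52+110+54+54+54+136 = 460 → 01 cc.
Outer hash (recomputed tag): sum = 94+4+92+92+92+1+204 = 579 → 02 43.
Recomputed tag = 0243; claimed = 0243 → match.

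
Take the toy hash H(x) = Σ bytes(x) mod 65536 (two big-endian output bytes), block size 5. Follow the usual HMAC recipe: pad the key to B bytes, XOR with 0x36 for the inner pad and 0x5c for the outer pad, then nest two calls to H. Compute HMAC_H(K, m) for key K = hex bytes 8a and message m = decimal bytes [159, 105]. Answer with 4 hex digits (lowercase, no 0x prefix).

Key hex bytes 8a is 1 byte ≤ B = 5; zero-pad to 5 bytes: K' = 8a 00 00 00 00.
K' ⊕ ipad = bc 36 36 36 36.  K' ⊕ opad = d6 5c 5c 5c 5c.
Inner input = (K'⊕ipad) ∥ m = bc 36 36 36 36 ∥ 9f 69.
Inner hash: sum = 188+54+54+54+54+159+105 = 668 → 02 9c.
Outer input = (K'⊕opad) ∥ inner = d6 5c 5c 5c 5c ∥ 02 9c.
Outer hash (tag): sum = 214+92+92+92+92+2+156 = 740 → 02 e4.

02e4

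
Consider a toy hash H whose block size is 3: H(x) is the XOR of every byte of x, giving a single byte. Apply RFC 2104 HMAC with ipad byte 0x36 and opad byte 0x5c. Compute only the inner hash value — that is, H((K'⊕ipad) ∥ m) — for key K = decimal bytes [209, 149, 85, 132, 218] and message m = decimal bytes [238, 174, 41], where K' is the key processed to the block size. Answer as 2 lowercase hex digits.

Key decimal bytes [209, 149, 85, 132, 218] = d1 95 55 84 da is 5 bytes > B = 3, so hash it first: H(key) = 4f, then zero-pad to 3 bytes: K' = 4f 00 00.
K' ⊕ ipad = 79 36 36.
Inner input = 79 36 36 ∥ ee ae 29.
Inner hash: XOR 79⊕36⊕36⊕ee⊕ae⊕29 = 10.

10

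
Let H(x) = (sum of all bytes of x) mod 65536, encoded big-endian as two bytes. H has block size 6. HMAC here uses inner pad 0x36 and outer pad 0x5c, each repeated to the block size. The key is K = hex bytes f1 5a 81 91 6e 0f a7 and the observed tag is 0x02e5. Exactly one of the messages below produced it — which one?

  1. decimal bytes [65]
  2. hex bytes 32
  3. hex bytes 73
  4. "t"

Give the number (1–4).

Key hex bytes f1 5a 81 91 6e 0f a7 is 7 bytes > B = 6, so hash it first: H(key) = 03 81, then zero-pad to 6 bytes: K' = 03 81 00 00 00 00.
K' ⊕ ipad = 35 b7 36 36 36 36; K' ⊕ opad = 5f dd 5c 5c 5c 5c.
m1: inner = H(35 b7 36 36 36 36 41) = 02 05; tag = H(5f dd 5c 5c 5c 5c 02 05) = 02b3
m2: inner = H(35 b7 36 36 36 36 32) = 01 f6; tag = H(5f dd 5c 5c 5c 5c 01 f6) = 03a3
m3: inner = H(35 b7 36 36 36 36 73) = 02 37; tag = H(5f dd 5c 5c 5c 5c 02 37) = 02e5 ← matches
m4: inner = H(35 b7 36 36 36 36 74) = 02 38; tag = H(5f dd 5c 5c 5c 5c 02 38) = 02e6

3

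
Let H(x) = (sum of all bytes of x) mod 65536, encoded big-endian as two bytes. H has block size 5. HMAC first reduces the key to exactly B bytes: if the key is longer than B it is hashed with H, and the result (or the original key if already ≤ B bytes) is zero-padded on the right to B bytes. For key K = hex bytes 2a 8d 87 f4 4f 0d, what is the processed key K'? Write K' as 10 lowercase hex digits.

|K| = 6 > B = 5, so first hash the key.
H(K): sum = 42+141+135+244+79+13 = 654 → 02 8e.
Zero-pad H(K) = 02 8e to 5 bytes: K' = 02 8e 00 00 00.

028e000000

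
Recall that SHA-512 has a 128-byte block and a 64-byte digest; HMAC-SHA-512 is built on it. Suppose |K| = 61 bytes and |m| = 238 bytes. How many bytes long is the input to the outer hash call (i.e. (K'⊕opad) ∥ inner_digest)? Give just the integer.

Key is 61 ≤ 128 bytes, zero-padded: |K'| = 128.
Outer input = (K'⊕opad) ∥ H(inner) → 128 + 64 = 192 bytes.

192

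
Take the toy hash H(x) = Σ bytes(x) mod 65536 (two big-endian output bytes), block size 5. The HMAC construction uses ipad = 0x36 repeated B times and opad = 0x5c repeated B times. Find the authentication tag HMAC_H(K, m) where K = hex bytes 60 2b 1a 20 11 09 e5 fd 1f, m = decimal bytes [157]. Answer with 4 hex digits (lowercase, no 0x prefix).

Key hex bytes 60 2b 1a 20 11 09 e5 fd 1f is 9 bytes > B = 5, so hash it first: H(key) = 02 e0, then zero-pad to 5 bytes: K' = 02 e0 00 00 00.
K' ⊕ ipad = 34 d6 36 36 36.  K' ⊕ opad = 5e bc 5c 5c 5c.
Inner input = (K'⊕ipad) ∥ m = 34 d6 36 36 36 ∥ 9d.
Inner hash: sum = 52+214+54+54+54+157 = 585 → 02 49.
Outer input = (K'⊕opad) ∥ inner = 5e bc 5c 5c 5c ∥ 02 49.
Outer hash (tag): sum = 94+188+92+92+92+2+73 = 633 → 02 79.

0279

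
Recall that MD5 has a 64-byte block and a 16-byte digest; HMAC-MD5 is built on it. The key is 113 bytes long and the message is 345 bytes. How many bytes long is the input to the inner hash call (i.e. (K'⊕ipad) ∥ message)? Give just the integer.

Key is 113 > 64 bytes, so it is hashed to 16 bytes then zero-padded to 64: |K'| = 64.
Inner input = (K'⊕ipad) ∥ m → 64 + 345 = 409 bytes.

409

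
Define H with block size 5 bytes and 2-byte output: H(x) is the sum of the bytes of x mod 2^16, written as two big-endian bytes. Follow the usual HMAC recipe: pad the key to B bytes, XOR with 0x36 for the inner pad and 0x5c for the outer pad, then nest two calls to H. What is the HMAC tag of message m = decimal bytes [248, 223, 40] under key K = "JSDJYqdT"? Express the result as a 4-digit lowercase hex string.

02d6

Key "JSDJYqdT" = 4a 53 44 4a 59 71 64 54 is 8 bytes > B = 5, so hash it first: H(key) = 02 ad, then zero-pad to 5 bytes: K' = 02 ad 00 00 00.
K' ⊕ ipad = 34 9b 36 36 36.  K' ⊕ opad = 5e f1 5c 5c 5c.
Inner input = (K'⊕ipad) ∥ m = 34 9b 36 36 36 ∥ f8 df 28.
Inner hash: sum = 52+155+54+54+54+248+223+40 = 880 → 03 70.
Outer input = (K'⊕opad) ∥ inner = 5e f1 5c 5c 5c ∥ 03 70.
Outer hash (tag): sum = 94+241+92+92+92+3+112 = 726 → 02 d6.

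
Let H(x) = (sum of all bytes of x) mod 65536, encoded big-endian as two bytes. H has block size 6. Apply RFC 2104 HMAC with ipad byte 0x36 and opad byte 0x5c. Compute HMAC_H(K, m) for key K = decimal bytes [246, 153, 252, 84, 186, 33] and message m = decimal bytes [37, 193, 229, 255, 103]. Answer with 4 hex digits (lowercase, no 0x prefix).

03ef

Key decimal bytes [246, 153, 252, 84, 186, 33] = f6 99 fc 54 ba 21 is exactly B = 6 bytes: K' = f6 99 fc 54 ba 21.
K' ⊕ ipad = c0 af ca 62 8c 17.  K' ⊕ opad = aa c5 a0 08 e6 7d.
Inner input = (K'⊕ipad) ∥ m = c0 af ca 62 8c 17 ∥ 25 c1 e5 ff 67.
Inner hash: sum = 192+175+202+98+140+23+37+193+229+255+103 = 1647 → 06 6f.
Outer input = (K'⊕opad) ∥ inner = aa c5 a0 08 e6 7d ∥ 06 6f.
Outer hash (tag): sum = 170+197+160+8+230+125+6+111 = 1007 → 03 ef.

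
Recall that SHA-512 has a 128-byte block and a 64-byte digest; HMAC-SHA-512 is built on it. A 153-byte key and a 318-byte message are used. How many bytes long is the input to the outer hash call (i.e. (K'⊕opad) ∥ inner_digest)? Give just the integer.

192

Key is 153 > 128 bytes, so it is hashed to 64 bytes then zero-padded to 128: |K'| = 128.
Outer input = (K'⊕opad) ∥ H(inner) → 128 + 64 = 192 bytes.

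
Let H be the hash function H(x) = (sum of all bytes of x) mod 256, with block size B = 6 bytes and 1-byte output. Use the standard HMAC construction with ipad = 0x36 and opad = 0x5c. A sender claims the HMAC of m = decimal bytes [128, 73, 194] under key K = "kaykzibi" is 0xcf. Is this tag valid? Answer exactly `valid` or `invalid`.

Key "kaykzibi" = 6b 61 79 6b 7a 69 62 69 is 8 bytes > B = 6, so hash it first: H(key) = 5e, then zero-pad to 6 bytes: K' = 5e 00 00 00 00 00.
K' ⊕ ipad = 68 36 36 36 36 36; K' ⊕ opad = 02 5c 5c 5c 5c 5c.
Inner hash: sum = 104+54+54+54+54+54+128+73+194 = 769; mod 256 = 1 → 01.
Outer hash (recomputed tag): sum = 2+92+92+92+92+92+1 = 463; mod 256 = 207 → cf.
Recomputed tag = cf; claimed = cf → match.

valid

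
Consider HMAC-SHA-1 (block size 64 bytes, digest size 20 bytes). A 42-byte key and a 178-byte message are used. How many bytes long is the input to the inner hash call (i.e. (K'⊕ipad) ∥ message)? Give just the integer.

242

Key is 42 ≤ 64 bytes, zero-padded: |K'| = 64.
Inner input = (K'⊕ipad) ∥ m → 64 + 178 = 242 bytes.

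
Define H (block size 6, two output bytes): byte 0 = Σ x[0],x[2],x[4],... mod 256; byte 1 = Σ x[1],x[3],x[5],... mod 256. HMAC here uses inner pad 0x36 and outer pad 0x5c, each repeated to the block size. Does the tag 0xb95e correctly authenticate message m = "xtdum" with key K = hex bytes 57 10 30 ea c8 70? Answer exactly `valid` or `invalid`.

invalid

Key hex bytes 57 10 30 ea c8 70 is exactly B = 6 bytes: K' = 57 10 30 ea c8 70.
K' ⊕ ipad = 61 26 06 dc fe 46; K' ⊕ opad = 0b 4c 6c b6 94 2c.
Inner hash: even-index sum = 686 mod 256 = 174; odd-index sum = 561 mod 256 = 49 → ae 31.
Outer hash (recomputed tag): even-index sum = 441 mod 256 = 185; odd-index sum = 351 mod 256 = 95 → b9 5f.
Recomputed tag = b95f; claimed = b95e → mismatch.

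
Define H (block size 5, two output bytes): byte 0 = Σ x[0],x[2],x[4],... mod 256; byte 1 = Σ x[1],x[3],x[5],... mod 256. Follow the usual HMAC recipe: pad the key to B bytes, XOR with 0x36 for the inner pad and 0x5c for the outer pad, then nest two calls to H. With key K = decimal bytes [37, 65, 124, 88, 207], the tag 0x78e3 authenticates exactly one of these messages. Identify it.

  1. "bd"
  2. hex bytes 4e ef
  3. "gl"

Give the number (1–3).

3

Key decimal bytes [37, 65, 124, 88, 207] = 25 41 7c 58 cf is exactly B = 5 bytes: K' = 25 41 7c 58 cf.
K' ⊕ ipad = 13 77 4a 6e f9; K' ⊕ opad = 79 1d 20 04 93.
m1: inner = H(13 77 4a 6e f9 62 64) = ba 47; tag = H(79 1d 20 04 93 ba 47) = 73db
m2: inner = H(13 77 4a 6e f9 4e ef) = 45 33; tag = H(79 1d 20 04 93 45 33) = 5f66
m3: inner = H(13 77 4a 6e f9 67 6c) = c2 4c; tag = H(79 1d 20 04 93 c2 4c) = 78e3 ← matches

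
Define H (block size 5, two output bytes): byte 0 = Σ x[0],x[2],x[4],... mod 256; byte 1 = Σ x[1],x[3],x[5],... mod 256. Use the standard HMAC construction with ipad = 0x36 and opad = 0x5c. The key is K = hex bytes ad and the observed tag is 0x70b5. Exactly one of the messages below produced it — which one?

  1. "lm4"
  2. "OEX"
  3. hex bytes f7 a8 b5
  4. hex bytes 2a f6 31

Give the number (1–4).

4

Key hex bytes ad is 1 byte ≤ B = 5; zero-pad to 5 bytes: K' = ad 00 00 00 00.
K' ⊕ ipad = 9b 36 36 36 36; K' ⊕ opad = f1 5c 5c 5c 5c.
m1: inner = H(9b 36 36 36 36 6c 6d 34) = 74 0c; tag = H(f1 5c 5c 5c 5c 74 0c) = b52c
m2: inner = H(9b 36 36 36 36 4f 45 58) = 4c 13; tag = H(f1 5c 5c 5c 5c 4c 13) = bc04
m3: inner = H(9b 36 36 36 36 f7 a8 b5) = af 18; tag = H(f1 5c 5c 5c 5c af 18) = c167
m4: inner = H(9b 36 36 36 36 2a f6 31) = fd c7; tag = H(f1 5c 5c 5c 5c fd c7) = 70b5 ← matches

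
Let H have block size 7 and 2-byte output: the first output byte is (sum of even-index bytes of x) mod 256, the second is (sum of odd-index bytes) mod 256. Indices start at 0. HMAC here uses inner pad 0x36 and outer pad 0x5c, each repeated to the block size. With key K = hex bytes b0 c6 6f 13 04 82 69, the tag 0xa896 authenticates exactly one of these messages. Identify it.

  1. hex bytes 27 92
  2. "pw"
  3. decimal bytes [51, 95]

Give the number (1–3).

Key hex bytes b0 c6 6f 13 04 82 69 is exactly B = 7 bytes: K' = b0 c6 6f 13 04 82 69.
K' ⊕ ipad = 86 f0 59 25 32 b4 5f; K' ⊕ opad = ec 9a 33 4f 58 de 35.
m1: inner = H(86 f0 59 25 32 b4 5f 27 92) = 02 f0; tag = H(ec 9a 33 4f 58 de 35 02 f0) = 9cc9
m2: inner = H(86 f0 59 25 32 b4 5f 70 77) = e7 39; tag = H(ec 9a 33 4f 58 de 35 e7 39) = e5ae
m3: inner = H(86 f0 59 25 32 b4 5f 33 5f) = cf fc; tag = H(ec 9a 33 4f 58 de 35 cf fc) = a896 ← matches

3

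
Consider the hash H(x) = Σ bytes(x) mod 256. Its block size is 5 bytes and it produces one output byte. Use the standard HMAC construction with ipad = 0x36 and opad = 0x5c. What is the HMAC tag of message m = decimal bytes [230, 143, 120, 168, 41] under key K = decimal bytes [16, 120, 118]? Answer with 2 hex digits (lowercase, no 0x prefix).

Key decimal bytes [16, 120, 118] = 10 78 76 is 3 bytes ≤ B = 5; zero-pad to 5 bytes: K' = 10 78 76 00 00.
K' ⊕ ipad = 26 4e 40 36 36.  K' ⊕ opad = 4c 24 2a 5c 5c.
Inner input = (K'⊕ipad) ∥ m = 26 4e 40 36 36 ∥ e6 8f 78 a8 29.
Inner hash: sum = 38+78+64+54+54+230+143+120+168+41 = 990; mod 256 = 222 → de.
Outer input = (K'⊕opad) ∥ inner = 4c 24 2a 5c 5c ∥ de.
Outer hash (tag): sum = 76+36+42+92+92+222 = 560; mod 256 = 48 → 30.

30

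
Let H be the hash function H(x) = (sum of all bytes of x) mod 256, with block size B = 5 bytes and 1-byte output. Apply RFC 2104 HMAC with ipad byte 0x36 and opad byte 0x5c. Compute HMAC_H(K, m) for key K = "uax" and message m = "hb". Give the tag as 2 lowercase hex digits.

60

Key "uax" = 75 61 78 is 3 bytes ≤ B = 5; zero-pad to 5 bytes: K' = 75 61 78 00 00.
K' ⊕ ipad = 43 57 4e 36 36.  K' ⊕ opad = 29 3d 24 5c 5c.
Inner input = (K'⊕ipad) ∥ m = 43 57 4e 36 36 ∥ 68 62.
Inner hash: sum = 67+87+78+54+54+104+98 = 542; mod 256 = 30 → 1e.
Outer input = (K'⊕opad) ∥ inner = 29 3d 24 5c 5c ∥ 1e.
Outer hash (tag): sum = 41+61+36+92+92+30 = 352; mod 256 = 96 → 60.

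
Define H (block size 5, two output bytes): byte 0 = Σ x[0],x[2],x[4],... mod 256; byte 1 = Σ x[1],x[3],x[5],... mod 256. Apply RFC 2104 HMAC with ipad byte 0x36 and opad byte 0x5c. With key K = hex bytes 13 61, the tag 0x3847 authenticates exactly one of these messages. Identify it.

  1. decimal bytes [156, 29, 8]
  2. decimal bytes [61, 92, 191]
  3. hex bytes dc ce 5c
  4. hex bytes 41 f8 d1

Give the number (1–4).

1

Key hex bytes 13 61 is 2 bytes ≤ B = 5; zero-pad to 5 bytes: K' = 13 61 00 00 00.
K' ⊕ ipad = 25 57 36 36 36; K' ⊕ opad = 4f 3d 5c 5c 5c.
m1: inner = H(25 57 36 36 36 9c 1d 08) = ae 31; tag = H(4f 3d 5c 5c 5c ae 31) = 3847 ← matches
m2: inner = H(25 57 36 36 36 3d 5c bf) = ed 89; tag = H(4f 3d 5c 5c 5c ed 89) = 9086
m3: inner = H(25 57 36 36 36 dc ce 5c) = 5f c5; tag = H(4f 3d 5c 5c 5c 5f c5) = ccf8
m4: inner = H(25 57 36 36 36 41 f8 d1) = 89 9f; tag = H(4f 3d 5c 5c 5c 89 9f) = a622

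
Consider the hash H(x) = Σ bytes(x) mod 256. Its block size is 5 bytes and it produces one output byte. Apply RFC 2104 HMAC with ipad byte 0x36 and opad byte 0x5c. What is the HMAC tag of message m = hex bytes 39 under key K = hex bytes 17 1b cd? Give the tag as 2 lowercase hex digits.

c9

Key hex bytes 17 1b cd is 3 bytes ≤ B = 5; zero-pad to 5 bytes: K' = 17 1b cd 00 00.
K' ⊕ ipad = 21 2d fb 36 36.  K' ⊕ opad = 4b 47 91 5c 5c.
Inner input = (K'⊕ipad) ∥ m = 21 2d fb 36 36 ∥ 39.
Inner hash: sum = 33+45+251+54+54+57 = 494; mod 256 = 238 → ee.
Outer input = (K'⊕opad) ∥ inner = 4b 47 91 5c 5c ∥ ee.
Outer hash (tag): sum = 75+71+145+92+92+238 = 713; mod 256 = 201 → c9.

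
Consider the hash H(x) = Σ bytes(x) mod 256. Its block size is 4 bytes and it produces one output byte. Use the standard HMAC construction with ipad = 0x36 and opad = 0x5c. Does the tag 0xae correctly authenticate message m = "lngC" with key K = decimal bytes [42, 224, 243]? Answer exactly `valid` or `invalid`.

valid

Key decimal bytes [42, 224, 243] = 2a e0 f3 is 3 bytes ≤ B = 4; zero-pad to 4 bytes: K' = 2a e0 f3 00.
K' ⊕ ipad = 1c d6 c5 36; K' ⊕ opad = 76 bc af 5c.
Inner hash: sum = 28+214+197+54+108+110+103+67 = 881; mod 256 = 113 → 71.
Outer hash (recomputed tag): sum = 118+188+175+92+113 = 686; mod 256 = 174 → ae.
Recomputed tag = ae; claimed = ae → match.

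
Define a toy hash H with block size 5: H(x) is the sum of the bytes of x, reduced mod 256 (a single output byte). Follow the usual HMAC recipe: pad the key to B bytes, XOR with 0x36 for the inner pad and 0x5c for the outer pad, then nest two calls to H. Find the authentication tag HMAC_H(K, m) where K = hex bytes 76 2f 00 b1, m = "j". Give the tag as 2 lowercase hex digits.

f8

Key hex bytes 76 2f 00 b1 is 4 bytes ≤ B = 5; zero-pad to 5 bytes: K' = 76 2f 00 b1 00.
K' ⊕ ipad = 40 19 36 87 36.  K' ⊕ opad = 2a 73 5c ed 5c.
Inner input = (K'⊕ipad) ∥ m = 40 19 36 87 36 ∥ 6a.
Inner hash: sum = 64+25+54+135+54+106 = 438; mod 256 = 182 → b6.
Outer input = (K'⊕opad) ∥ inner = 2a 73 5c ed 5c ∥ b6.
Outer hash (tag): sum = 42+115+92+237+92+182 = 760; mod 256 = 248 → f8.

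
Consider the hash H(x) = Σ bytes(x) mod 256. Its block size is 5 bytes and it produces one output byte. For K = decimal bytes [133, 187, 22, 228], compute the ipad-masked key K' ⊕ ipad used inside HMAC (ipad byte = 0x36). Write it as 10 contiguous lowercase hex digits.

Key decimal bytes [133, 187, 22, 228] = 85 bb 16 e4 is 4 bytes ≤ B = 5; zero-pad to 5 bytes: K' = 85 bb 16 e4 00.
XOR each byte with 0x36: 85⊕36=b3, bb⊕36=8d, 16⊕36=20, e4⊕36=d2, 00⊕36=36.

b38d20d236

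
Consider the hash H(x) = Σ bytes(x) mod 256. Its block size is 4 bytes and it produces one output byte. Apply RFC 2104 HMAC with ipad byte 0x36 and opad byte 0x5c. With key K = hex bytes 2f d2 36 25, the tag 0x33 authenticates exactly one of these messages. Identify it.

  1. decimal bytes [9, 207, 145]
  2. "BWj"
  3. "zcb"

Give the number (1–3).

3

Key hex bytes 2f d2 36 25 is exactly B = 4 bytes: K' = 2f d2 36 25.
K' ⊕ ipad = 19 e4 00 13; K' ⊕ opad = 73 8e 6a 79.
m1: inner = H(19 e4 00 13 09 cf 91) = 79; tag = H(73 8e 6a 79 79) = 5d
m2: inner = H(19 e4 00 13 42 57 6a) = 13; tag = H(73 8e 6a 79 13) = f7
m3: inner = H(19 e4 00 13 7a 63 62) = 4f; tag = H(73 8e 6a 79 4f) = 33 ← matches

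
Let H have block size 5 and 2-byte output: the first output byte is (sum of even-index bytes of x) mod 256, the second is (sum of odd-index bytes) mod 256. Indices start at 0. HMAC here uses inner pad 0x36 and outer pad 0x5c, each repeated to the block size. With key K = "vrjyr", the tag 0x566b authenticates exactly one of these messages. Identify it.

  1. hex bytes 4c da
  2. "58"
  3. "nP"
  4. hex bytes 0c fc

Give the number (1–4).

Key "vrjyr" = 76 72 6a 79 72 is exactly B = 5 bytes: K' = 76 72 6a 79 72.
K' ⊕ ipad = 40 44 5c 4f 44; K' ⊕ opad = 2a 2e 36 25 2e.
m1: inner = H(40 44 5c 4f 44 4c da) = ba df; tag = H(2a 2e 36 25 2e ba df) = 6d0d
m2: inner = H(40 44 5c 4f 44 35 38) = 18 c8; tag = H(2a 2e 36 25 2e 18 c8) = 566b ← matches
m3: inner = H(40 44 5c 4f 44 6e 50) = 30 01; tag = H(2a 2e 36 25 2e 30 01) = 8f83
m4: inner = H(40 44 5c 4f 44 0c fc) = dc 9f; tag = H(2a 2e 36 25 2e dc 9f) = 2d2f

2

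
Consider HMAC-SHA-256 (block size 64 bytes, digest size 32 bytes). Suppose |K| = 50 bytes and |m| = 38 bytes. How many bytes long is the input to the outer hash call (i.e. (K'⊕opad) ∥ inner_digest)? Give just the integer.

96

Key is 50 ≤ 64 bytes, zero-padded: |K'| = 64.
Outer input = (K'⊕opad) ∥ H(inner) → 64 + 32 = 96 bytes.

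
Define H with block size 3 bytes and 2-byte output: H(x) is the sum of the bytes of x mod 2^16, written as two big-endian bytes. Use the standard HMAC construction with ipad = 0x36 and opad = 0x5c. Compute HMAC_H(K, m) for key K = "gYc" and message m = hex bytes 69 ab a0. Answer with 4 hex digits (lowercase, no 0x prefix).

Key "gYc" = 67 59 63 is exactly B = 3 bytes: K' = 67 59 63.
K' ⊕ ipad = 51 6f 55.  K' ⊕ opad = 3b 05 3f.
Inner input = (K'⊕ipad) ∥ m = 51 6f 55 ∥ 69 ab a0.
Inner hash: sum = 81+111+85+105+171+160 = 713 → 02 c9.
Outer input = (K'⊕opad) ∥ inner = 3b 05 3f ∥ 02 c9.
Outer hash (tag): sum = 59+5+63+2+201 = 330 → 01 4a.

014a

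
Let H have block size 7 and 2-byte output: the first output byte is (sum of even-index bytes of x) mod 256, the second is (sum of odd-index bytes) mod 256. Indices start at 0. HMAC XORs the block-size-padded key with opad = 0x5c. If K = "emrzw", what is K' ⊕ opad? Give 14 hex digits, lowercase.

39312e262b5c5c

Key "emrzw" = 65 6d 72 7a 77 is 5 bytes ≤ B = 7; zero-pad to 7 bytes: K' = 65 6d 72 7a 77 00 00.
XOR each byte with 0x5c: 65⊕5c=39, 6d⊕5c=31, 72⊕5c=2e, 7a⊕5c=26, 77⊕5c=2b, 00⊕5c=5c, 00⊕5c=5c.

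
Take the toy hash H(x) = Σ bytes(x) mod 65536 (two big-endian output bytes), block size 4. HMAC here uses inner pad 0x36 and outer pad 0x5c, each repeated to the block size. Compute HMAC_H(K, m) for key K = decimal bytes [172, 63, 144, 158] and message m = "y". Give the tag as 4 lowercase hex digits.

Key decimal bytes [172, 63, 144, 158] = ac 3f 90 9e is exactly B = 4 bytes: K' = ac 3f 90 9e.
K' ⊕ ipad = 9a 09 a6 a8.  K' ⊕ opad = f0 63 cc c2.
Inner input = (K'⊕ipad) ∥ m = 9a 09 a6 a8 ∥ 79.
Inner hash: sum = 154+9+166+168+121 = 618 → 02 6a.
Outer input = (K'⊕opad) ∥ inner = f0 63 cc c2 ∥ 02 6a.
Outer hash (tag): sum = 240+99+204+194+2+106 = 845 → 03 4d.

034d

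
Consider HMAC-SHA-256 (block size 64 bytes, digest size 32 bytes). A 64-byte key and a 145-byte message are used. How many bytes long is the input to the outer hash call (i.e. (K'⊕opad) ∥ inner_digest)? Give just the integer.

Key is 64 ≤ 64 bytes, zero-padded: |K'| = 64.
Outer input = (K'⊕opad) ∥ H(inner) → 64 + 32 = 96 bytes.

96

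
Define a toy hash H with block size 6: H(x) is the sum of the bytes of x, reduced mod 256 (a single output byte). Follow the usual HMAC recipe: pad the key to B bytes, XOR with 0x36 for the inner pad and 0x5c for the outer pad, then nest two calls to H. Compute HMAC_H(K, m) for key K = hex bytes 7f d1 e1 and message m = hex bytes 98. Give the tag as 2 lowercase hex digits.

c2

Key hex bytes 7f d1 e1 is 3 bytes ≤ B = 6; zero-pad to 6 bytes: K' = 7f d1 e1 00 00 00.
K' ⊕ ipad = 49 e7 d7 36 36 36.  K' ⊕ opad = 23 8d bd 5c 5c 5c.
Inner input = (K'⊕ipad) ∥ m = 49 e7 d7 36 36 36 ∥ 98.
Inner hash: sum = 73+231+215+54+54+54+152 = 833; mod 256 = 65 → 41.
Outer input = (K'⊕opad) ∥ inner = 23 8d bd 5c 5c 5c ∥ 41.
Outer hash (tag): sum = 35+141+189+92+92+92+65 = 706; mod 256 = 194 → c2.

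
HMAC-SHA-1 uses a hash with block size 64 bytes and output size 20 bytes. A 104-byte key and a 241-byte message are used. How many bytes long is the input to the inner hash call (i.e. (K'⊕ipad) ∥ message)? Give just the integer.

305

Key is 104 > 64 bytes, so it is hashed to 20 bytes then zero-padded to 64: |K'| = 64.
Inner input = (K'⊕ipad) ∥ m → 64 + 241 = 305 bytes.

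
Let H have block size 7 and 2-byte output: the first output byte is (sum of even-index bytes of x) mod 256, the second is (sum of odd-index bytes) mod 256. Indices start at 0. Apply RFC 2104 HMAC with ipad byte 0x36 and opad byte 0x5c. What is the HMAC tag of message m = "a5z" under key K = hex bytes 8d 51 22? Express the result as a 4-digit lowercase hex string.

Key hex bytes 8d 51 22 is 3 bytes ≤ B = 7; zero-pad to 7 bytes: K' = 8d 51 22 00 00 00 00.
K' ⊕ ipad = bb 67 14 36 36 36 36.  K' ⊕ opad = d1 0d 7e 5c 5c 5c 5c.
Inner input = (K'⊕ipad) ∥ m = bb 67 14 36 36 36 36 ∥ 61 35 7a.
Inner hash: even-index sum = 368 mod 256 = 112; odd-index sum = 430 mod 256 = 174 → 70 ae.
Outer input = (K'⊕opad) ∥ inner = d1 0d 7e 5c 5c 5c 5c ∥ 70 ae.
Outer hash (tag): even-index sum = 693 mod 256 = 181; odd-index sum = 309 mod 256 = 53 → b5 35.

b535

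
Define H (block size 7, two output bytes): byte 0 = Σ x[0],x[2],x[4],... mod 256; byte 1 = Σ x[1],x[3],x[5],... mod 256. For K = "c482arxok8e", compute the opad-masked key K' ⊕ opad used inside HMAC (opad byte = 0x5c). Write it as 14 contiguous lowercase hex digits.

18235c5c5c5c5c

Key "c482arxok8e" = 63 34 38 32 61 72 78 6f 6b 38 65 is 11 bytes > B = 7, so hash it first: H(key) = 44 7f, then zero-pad to 7 bytes: K' = 44 7f 00 00 00 00 00.
XOR each byte with 0x5c: 44⊕5c=18, 7f⊕5c=23, 00⊕5c=5c, 00⊕5c=5c, 00⊕5c=5c, 00⊕5c=5c, 00⊕5c=5c.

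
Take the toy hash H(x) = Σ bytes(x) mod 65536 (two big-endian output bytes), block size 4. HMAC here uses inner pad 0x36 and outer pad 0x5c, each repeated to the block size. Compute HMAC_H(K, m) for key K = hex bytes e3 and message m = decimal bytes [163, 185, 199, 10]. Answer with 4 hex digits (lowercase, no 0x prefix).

027a

Key hex bytes e3 is 1 byte ≤ B = 4; zero-pad to 4 bytes: K' = e3 00 00 00.
K' ⊕ ipad = d5 36 36 36.  K' ⊕ opad = bf 5c 5c 5c.
Inner input = (K'⊕ipad) ∥ m = d5 36 36 36 ∥ a3 b9 c7 0a.
Inner hash: sum = 213+54+54+54+163+185+199+10 = 932 → 03 a4.
Outer input = (K'⊕opad) ∥ inner = bf 5c 5c 5c ∥ 03 a4.
Outer hash (tag): sum = 191+92+92+92+3+164 = 634 → 02 7a.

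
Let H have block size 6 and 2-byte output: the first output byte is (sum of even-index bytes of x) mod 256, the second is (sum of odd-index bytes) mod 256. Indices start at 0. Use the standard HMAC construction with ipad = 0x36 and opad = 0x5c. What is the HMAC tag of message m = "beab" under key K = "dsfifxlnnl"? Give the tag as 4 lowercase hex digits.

7975

Key "dsfifxlnnl" = 64 73 66 69 66 78 6c 6e 6e 6c is 10 bytes > B = 6, so hash it first: H(key) = 0a 2e, then zero-pad to 6 bytes: K' = 0a 2e 00 00 00 00.
K' ⊕ ipad = 3c 18 36 36 36 36.  K' ⊕ opad = 56 72 5c 5c 5c 5c.
Inner input = (K'⊕ipad) ∥ m = 3c 18 36 36 36 36 ∥ 62 65 61 62.
Inner hash: even-index sum = 363 mod 256 = 107; odd-index sum = 331 mod 256 = 75 → 6b 4b.
Outer input = (K'⊕opad) ∥ inner = 56 72 5c 5c 5c 5c ∥ 6b 4b.
Outer hash (tag): even-index sum = 377 mod 256 = 121; odd-index sum = 373 mod 256 = 117 → 79 75.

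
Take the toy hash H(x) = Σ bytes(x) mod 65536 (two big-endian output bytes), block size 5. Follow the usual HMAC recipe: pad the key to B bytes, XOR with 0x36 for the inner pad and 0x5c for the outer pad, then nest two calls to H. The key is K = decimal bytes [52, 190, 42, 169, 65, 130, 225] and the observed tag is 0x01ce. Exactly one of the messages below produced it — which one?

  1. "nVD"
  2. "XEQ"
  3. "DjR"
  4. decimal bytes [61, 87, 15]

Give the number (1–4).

2

Key decimal bytes [52, 190, 42, 169, 65, 130, 225] = 34 be 2a a9 41 82 e1 is 7 bytes > B = 5, so hash it first: H(key) = 03 69, then zero-pad to 5 bytes: K' = 03 69 00 00 00.
K' ⊕ ipad = 35 5f 36 36 36; K' ⊕ opad = 5f 35 5c 5c 5c.
m1: inner = H(35 5f 36 36 36 6e 56 44) = 02 3e; tag = H(5f 35 5c 5c 5c 02 3e) = 01e8
m2: inner = H(35 5f 36 36 36 58 45 51) = 02 24; tag = H(5f 35 5c 5c 5c 02 24) = 01ce ← matches
m3: inner = H(35 5f 36 36 36 44 6a 52) = 02 36; tag = H(5f 35 5c 5c 5c 02 36) = 01e0
m4: inner = H(35 5f 36 36 36 3d 57 0f) = 01 d9; tag = H(5f 35 5c 5c 5c 01 d9) = 0282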